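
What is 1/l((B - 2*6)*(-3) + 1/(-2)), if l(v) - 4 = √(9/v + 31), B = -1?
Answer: -308/1173 + √185185/1173 ≈ 0.10429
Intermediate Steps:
l(v) = 4 + √(31 + 9/v) (l(v) = 4 + √(9/v + 31) = 4 + √(31 + 9/v))
1/l((B - 2*6)*(-3) + 1/(-2)) = 1/(4 + √(31 + 9/((-1 - 2*6)*(-3) + 1/(-2)))) = 1/(4 + √(31 + 9/((-1 - 12)*(-3) - ½))) = 1/(4 + √(31 + 9/(-13*(-3) - ½))) = 1/(4 + √(31 + 9/(39 - ½))) = 1/(4 + √(31 + 9/(77/2))) = 1/(4 + √(31 + 9*(2/77))) = 1/(4 + √(31 + 18/77)) = 1/(4 + √(2405/77)) = 1/(4 + √185185/77)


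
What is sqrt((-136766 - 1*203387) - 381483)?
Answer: 2*I*sqrt(180409) ≈ 849.49*I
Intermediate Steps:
sqrt((-136766 - 1*203387) - 381483) = sqrt((-136766 - 203387) - 381483) = sqrt(-340153 - 381483) = sqrt(-721636) = 2*I*sqrt(180409)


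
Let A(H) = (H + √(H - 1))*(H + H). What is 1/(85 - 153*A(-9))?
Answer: -1453/40352033 - 162*I*√10/40352033 ≈ -3.6008e-5 - 1.2695e-5*I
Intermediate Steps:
A(H) = 2*H*(H + √(-1 + H)) (A(H) = (H + √(-1 + H))*(2*H) = 2*H*(H + √(-1 + H)))
1/(85 - 153*A(-9)) = 1/(85 - 306*(-9)*(-9 + √(-1 - 9))) = 1/(85 - 306*(-9)*(-9 + √(-10))) = 1/(85 - 306*(-9)*(-9 + I*√10)) = 1/(85 - 153*(162 - 18*I*√10)) = 1/(85 + (-24786 + 2754*I*√10)) = 1/(-24701 + 2754*I*√10)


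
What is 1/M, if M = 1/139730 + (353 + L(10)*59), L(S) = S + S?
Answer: 139730/214206091 ≈ 0.00065232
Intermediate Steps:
L(S) = 2*S
M = 214206091/139730 (M = 1/139730 + (353 + (2*10)*59) = 1/139730 + (353 + 20*59) = 1/139730 + (353 + 1180) = 1/139730 + 1533 = 214206091/139730 ≈ 1533.0)
1/M = 1/(214206091/139730) = 139730/214206091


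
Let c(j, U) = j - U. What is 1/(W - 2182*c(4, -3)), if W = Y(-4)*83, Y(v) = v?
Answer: -1/15606 ≈ -6.4078e-5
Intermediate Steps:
W = -332 (W = -4*83 = -332)
1/(W - 2182*c(4, -3)) = 1/(-332 - 2182*(4 - 1*(-3))) = 1/(-332 - 2182*(4 + 3)) = 1/(-332 - 2182*7) = 1/(-332 - 15274) = 1/(-15606) = -1/15606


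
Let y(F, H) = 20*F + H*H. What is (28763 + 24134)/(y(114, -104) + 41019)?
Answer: 52897/54115 ≈ 0.97749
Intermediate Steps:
y(F, H) = H² + 20*F (y(F, H) = 20*F + H² = H² + 20*F)
(28763 + 24134)/(y(114, -104) + 41019) = (28763 + 24134)/(((-104)² + 20*114) + 41019) = 52897/((10816 + 2280) + 41019) = 52897/(13096 + 41019) = 52897/54115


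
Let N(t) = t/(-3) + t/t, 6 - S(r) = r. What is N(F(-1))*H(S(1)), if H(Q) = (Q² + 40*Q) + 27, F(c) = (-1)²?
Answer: 168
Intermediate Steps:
F(c) = 1
S(r) = 6 - r
H(Q) = 27 + Q² + 40*Q
N(t) = 1 - t/3 (N(t) = t*(-⅓) + 1 = -t/3 + 1 = 1 - t/3)
N(F(-1))*H(S(1)) = (1 - ⅓*1)*(27 + (6 - 1*1)² + 40*(6 - 1*1)) = (1 - ⅓)*(27 + (6 - 1)² + 40*(6 - 1)) = 2*(27 + 5² + 40*5)/3 = 2*(27 + 25 + 200)/3 = (⅔)*252 = 168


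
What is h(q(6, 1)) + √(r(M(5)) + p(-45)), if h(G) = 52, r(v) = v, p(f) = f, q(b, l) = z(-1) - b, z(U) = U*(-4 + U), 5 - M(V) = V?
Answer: 52 + 3*I*√5 ≈ 52.0 + 6.7082*I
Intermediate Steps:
M(V) = 5 - V
q(b, l) = 5 - b (q(b, l) = -(-4 - 1) - b = -1*(-5) - b = 5 - b)
h(q(6, 1)) + √(r(M(5)) + p(-45)) = 52 + √((5 - 1*5) - 45) = 52 + √((5 - 5) - 45) = 52 + √(0 - 45) = 52 + √(-45) = 52 + 3*I*√5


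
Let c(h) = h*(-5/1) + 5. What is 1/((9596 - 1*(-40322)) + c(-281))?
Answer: 1/51328 ≈ 1.9483e-5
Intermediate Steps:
c(h) = 5 - 5*h (c(h) = h*(-5*1) + 5 = h*(-5) + 5 = -5*h + 5 = 5 - 5*h)
1/((9596 - 1*(-40322)) + c(-281)) = 1/((9596 - 1*(-40322)) + (5 - 5*(-281))) = 1/((9596 + 40322) + (5 + 1405)) = 1/(49918 + 1410) = 1/51328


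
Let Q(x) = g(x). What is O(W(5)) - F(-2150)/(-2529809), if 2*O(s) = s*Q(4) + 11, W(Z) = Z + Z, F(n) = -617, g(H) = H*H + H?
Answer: 533788465/5059618 ≈ 105.50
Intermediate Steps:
g(H) = H + H² (g(H) = H² + H = H + H²)
W(Z) = 2*Z
Q(x) = x*(1 + x)
O(s) = 11/2 + 10*s (O(s) = (s*(4*(1 + 4)) + 11)/2 = (s*(4*5) + 11)/2 = (s*20 + 11)/2 = (20*s + 11)/2 = (11 + 20*s)/2 = 11/2 + 10*s)
O(W(5)) - F(-2150)/(-2529809) = (11/2 + 10*(2*5)) - (-617)/(-2529809) = (11/2 + 10*10) - (-617)*(-1)/2529809 = (11/2 + 100) - 1*617/2529809 = 211/2 - 617/2529809 = 533788465/5059618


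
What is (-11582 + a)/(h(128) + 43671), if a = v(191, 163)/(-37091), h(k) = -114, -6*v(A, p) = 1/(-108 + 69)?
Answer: -100523583109/378044008758 ≈ -0.26590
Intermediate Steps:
v(A, p) = 1/234 (v(A, p) = -1/(6*(-108 + 69)) = -⅙/(-39) = -⅙*(-1/39) = 1/234)
a = -1/8679294 (a = (1/234)/(-37091) = (1/234)*(-1/37091) = -1/8679294 ≈ -1.1522e-7)
(-11582 + a)/(h(128) + 43671) = (-11582 - 1/8679294)/(-114 + 43671) = -100523583109/8679294/43557 = -100523583109/8679294*1/43557 = -100523583109/378044008758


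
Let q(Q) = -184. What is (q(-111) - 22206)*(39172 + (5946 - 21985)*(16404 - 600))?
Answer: 5674548109760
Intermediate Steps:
(q(-111) - 22206)*(39172 + (5946 - 21985)*(16404 - 600)) = (-184 - 22206)*(39172 + (5946 - 21985)*(16404 - 600)) = -22390*(39172 - 16039*15804) = -22390*(39172 - 253480356) = -22390*(-253441184) = 5674548109760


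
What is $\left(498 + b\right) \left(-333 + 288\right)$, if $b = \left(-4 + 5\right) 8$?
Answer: $-22770$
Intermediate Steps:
$b = 8$ ($b = 1 \cdot 8 = 8$)
$\left(498 + b\right) \left(-333 + 288\right) = \left(498 + 8\right) \left(-333 + 288\right) = 506 \left(-45\right) = -22770$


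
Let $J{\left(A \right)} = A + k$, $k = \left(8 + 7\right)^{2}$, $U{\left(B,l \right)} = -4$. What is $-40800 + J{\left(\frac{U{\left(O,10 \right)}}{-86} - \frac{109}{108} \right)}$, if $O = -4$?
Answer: $- \frac{188434771}{4644} \approx -40576.0$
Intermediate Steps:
$k = 225$ ($k = 15^{2} = 225$)
$J{\left(A \right)} = 225 + A$ ($J{\left(A \right)} = A + 225 = 225 + A$)
$-40800 + J{\left(\frac{U{\left(O,10 \right)}}{-86} - \frac{109}{108} \right)} = -40800 + \left(225 - \left(- \frac{2}{43} + \frac{109}{108}\right)\right) = -40800 + \left(225 - \frac{4471}{4644}\right) = -40800 + \frac{1040429}{4644} = - \frac{188434771}{4644}$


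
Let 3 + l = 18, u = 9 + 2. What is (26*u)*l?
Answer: 4290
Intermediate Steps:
u = 11
l = 15 (l = -3 + 18 = 15)
(26*u)*l = (26*11)*15 = 286*15 = 4290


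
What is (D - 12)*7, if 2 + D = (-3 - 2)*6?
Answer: -308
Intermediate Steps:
D = -32 (D = -2 + (-3 - 2)*6 = -2 - 5*6 = -2 - 30 = -32)
(D - 12)*7 = (-32 - 12)*7 = -44*7 = -308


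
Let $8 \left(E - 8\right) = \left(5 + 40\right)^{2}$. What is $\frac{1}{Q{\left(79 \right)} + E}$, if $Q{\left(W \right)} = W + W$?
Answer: $\frac{8}{3353} \approx 0.0023859$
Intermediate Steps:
$Q{\left(W \right)} = 2 W$
$E = \frac{2089}{8}$ ($E = 8 + \frac{\left(5 + 40\right)^{2}}{8} = 8 + \frac{45^{2}}{8} = 8 + \frac{1}{8} \cdot 2025 = 8 + \frac{2025}{8} = \frac{2089}{8} \approx 261.13$)
$\frac{1}{Q{\left(79 \right)} + E} = \frac{1}{2 \cdot 79 + \frac{2089}{8}} = \frac{1}{158 + \frac{2089}{8}} = \frac{1}{\frac{3353}{8}} = \frac{8}{3353}$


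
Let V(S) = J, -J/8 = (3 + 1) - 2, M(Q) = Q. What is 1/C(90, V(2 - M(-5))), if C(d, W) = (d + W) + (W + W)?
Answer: 1/42 ≈ 0.023810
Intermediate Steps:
J = -16 (J = -8*((3 + 1) - 2) = -8*(4 - 2) = -8*2 = -16)
V(S) = -16
C(d, W) = d + 3*W (C(d, W) = (W + d) + 2*W = d + 3*W)
1/C(90, V(2 - M(-5))) = 1/(90 + 3*(-16)) = 1/(90 - 48) = 1/42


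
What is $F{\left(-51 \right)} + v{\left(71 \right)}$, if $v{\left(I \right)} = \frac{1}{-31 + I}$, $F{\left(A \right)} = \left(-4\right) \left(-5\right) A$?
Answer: $- \frac{40799}{40} \approx -1020.0$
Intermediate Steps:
$F{\left(A \right)} = 20 A$
$F{\left(-51 \right)} + v{\left(71 \right)} = 20 \left(-51\right) + \frac{1}{-31 + 71} = -1020 + \frac{1}{40} = - \frac{40799}{40}$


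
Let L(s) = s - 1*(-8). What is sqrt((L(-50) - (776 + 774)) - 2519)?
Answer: I*sqrt(4111) ≈ 64.117*I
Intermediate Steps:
L(s) = 8 + s (L(s) = s + 8 = 8 + s)
sqrt((L(-50) - (776 + 774)) - 2519) = sqrt(((8 - 50) - (776 + 774)) - 2519) = sqrt((-42 - 1*1550) - 2519) = sqrt((-42 - 1550) - 2519) = sqrt(-1592 - 2519) = sqrt(-4111) = I*sqrt(4111)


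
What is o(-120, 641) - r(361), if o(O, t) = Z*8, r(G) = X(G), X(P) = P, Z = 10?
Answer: -281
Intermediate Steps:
r(G) = G
o(O, t) = 80 (o(O, t) = 10*8 = 80)
o(-120, 641) - r(361) = 80 - 1*361 = 80 - 361 = -281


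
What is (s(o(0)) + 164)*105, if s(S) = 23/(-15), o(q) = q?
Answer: 17059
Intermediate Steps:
s(S) = -23/15 (s(S) = 23*(-1/15) = -23/15)
(s(o(0)) + 164)*105 = (-23/15 + 164)*105 = (2437/15)*105 = 17059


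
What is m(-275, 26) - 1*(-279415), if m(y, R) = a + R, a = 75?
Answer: 279516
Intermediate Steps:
m(y, R) = 75 + R
m(-275, 26) - 1*(-279415) = (75 + 26) - 1*(-279415) = 101 + 279415 = 279516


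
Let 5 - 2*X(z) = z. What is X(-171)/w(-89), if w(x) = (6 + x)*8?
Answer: -11/83 ≈ -0.13253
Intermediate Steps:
X(z) = 5/2 - z/2
w(x) = 48 + 8*x
X(-171)/w(-89) = (5/2 - ½*(-171))/(48 + 8*(-89)) = (5/2 + 171/2)/(48 - 712) = 88/(-664) = 88*(-1/664) = -11/83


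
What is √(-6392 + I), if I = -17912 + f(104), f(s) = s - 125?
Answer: 5*I*√973 ≈ 155.96*I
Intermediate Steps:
f(s) = -125 + s
I = -17933 (I = -17912 + (-125 + 104) = -17912 - 21 = -17933)
√(-6392 + I) = √(-6392 - 17933) = √(-24325) = 5*I*√973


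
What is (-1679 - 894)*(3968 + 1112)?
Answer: -13070840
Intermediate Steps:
(-1679 - 894)*(3968 + 1112) = -2573*5080 = -13070840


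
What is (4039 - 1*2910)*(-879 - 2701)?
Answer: -4041820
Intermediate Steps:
(4039 - 1*2910)*(-879 - 2701) = (4039 - 2910)*(-3580) = 1129*(-3580) = -4041820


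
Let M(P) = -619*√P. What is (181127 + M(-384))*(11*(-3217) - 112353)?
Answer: -26759702980 + 731608480*I*√6 ≈ -2.676e+10 + 1.7921e+9*I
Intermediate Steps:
(181127 + M(-384))*(11*(-3217) - 112353) = (181127 - 4952*I*√6)*(11*(-3217) - 112353) = (181127 - 4952*I*√6)*(-35387 - 112353) = (181127 - 4952*I*√6)*(-147740) = -26759702980 + 731608480*I*√6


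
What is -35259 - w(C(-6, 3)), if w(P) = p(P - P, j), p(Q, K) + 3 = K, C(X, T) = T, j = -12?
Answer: -35244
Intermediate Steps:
p(Q, K) = -3 + K
w(P) = -15 (w(P) = -3 - 12 = -15)
-35259 - w(C(-6, 3)) = -35259 - 1*(-15) = -35259 + 15 = -35244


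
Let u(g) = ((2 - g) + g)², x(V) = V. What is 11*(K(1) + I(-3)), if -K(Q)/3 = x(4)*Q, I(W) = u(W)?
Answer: -88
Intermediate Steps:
u(g) = 4 (u(g) = 2² = 4)
I(W) = 4
K(Q) = -12*Q
11*(K(1) + I(-3)) = 11*(-12*1 + 4) = 11*(-12 + 4) = 11*(-8) = -88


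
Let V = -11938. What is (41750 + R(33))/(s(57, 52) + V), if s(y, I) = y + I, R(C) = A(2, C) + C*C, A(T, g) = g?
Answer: -42872/11829 ≈ -3.6243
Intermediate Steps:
R(C) = C + C**2 (R(C) = C + C*C = C + C**2)
s(y, I) = I + y
(41750 + R(33))/(s(57, 52) + V) = (41750 + 33*(1 + 33))/((52 + 57) - 11938) = (41750 + 33*34)/(109 - 11938) = (41750 + 1122)/(-11829) = 42872*(-1/11829) = -42872/11829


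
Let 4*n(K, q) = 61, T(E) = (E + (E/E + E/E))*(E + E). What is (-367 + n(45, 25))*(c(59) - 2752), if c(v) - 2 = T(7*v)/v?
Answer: -1076355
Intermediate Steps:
T(E) = 2*E*(2 + E) (T(E) = (E + (1 + 1))*(2*E) = (E + 2)*(2*E) = (2 + E)*(2*E) = 2*E*(2 + E))
n(K, q) = 61/4 (n(K, q) = (¼)*61 = 61/4)
c(v) = 30 + 98*v (c(v) = 2 + (2*(7*v)*(2 + 7*v))/v = 2 + (14*v*(2 + 7*v))/v = 2 + (28 + 98*v) = 30 + 98*v)
(-367 + n(45, 25))*(c(59) - 2752) = (-367 + 61/4)*((30 + 98*59) - 2752) = -1407*((30 + 5782) - 2752)/4 = -1407*(5812 - 2752)/4 = -1407/4*3060 = -1076355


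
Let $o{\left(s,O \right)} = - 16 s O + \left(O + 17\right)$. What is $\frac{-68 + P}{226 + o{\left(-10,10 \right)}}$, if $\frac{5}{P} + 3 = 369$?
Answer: $- \frac{24883}{678198} \approx -0.03669$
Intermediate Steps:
$P = \frac{5}{366}$ ($P = \frac{5}{-3 + 369} = \frac{5}{366} \approx 0.013661$)
$o{\left(s,O \right)} = 17 + O - 16 O s$ ($o{\left(s,O \right)} = - 16 O s + \left(17 + O\right) = 17 + O - 16 O s$)
$\frac{-68 + P}{226 + o{\left(-10,10 \right)}} = \frac{-68 + \frac{5}{366}}{226 + \left(17 + 10 - 160 \left(-10\right)\right)} = - \frac{24883}{366 \left(226 + \left(17 + 10 + 1600\right)\right)} = - \frac{24883}{366 \left(226 + 1627\right)} = - \frac{24883}{366 \cdot 1853} = \left(- \frac{24883}{366}\right) \frac{1}{1853} = - \frac{24883}{678198}$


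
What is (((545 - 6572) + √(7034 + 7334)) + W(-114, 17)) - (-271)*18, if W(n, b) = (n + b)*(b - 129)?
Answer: 9715 + 4*√898 ≈ 9834.9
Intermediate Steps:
W(n, b) = (-129 + b)*(b + n) (W(n, b) = (b + n)*(-129 + b) = (-129 + b)*(b + n))
(((545 - 6572) + √(7034 + 7334)) + W(-114, 17)) - (-271)*18 = (((545 - 6572) + √(7034 + 7334)) + (17² - 129*17 - 129*(-114) + 17*(-114))) - (-271)*18 = ((-6027 + √14368) + (289 - 2193 + 14706 - 1938)) - 1*(-4878) = ((-6027 + 4*√898) + 10864) + 4878 = (4837 + 4*√898) + 4878 = 9715 + 4*√898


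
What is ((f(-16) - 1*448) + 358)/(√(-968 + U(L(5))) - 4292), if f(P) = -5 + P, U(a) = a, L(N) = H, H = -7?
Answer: 476412/18422239 + 555*I*√39/18422239 ≈ 0.025861 + 0.00018814*I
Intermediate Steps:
L(N) = -7
((f(-16) - 1*448) + 358)/(√(-968 + U(L(5))) - 4292) = (((-5 - 16) - 1*448) + 358)/(√(-968 - 7) - 4292) = ((-21 - 448) + 358)/(√(-975) - 4292) = (-469 + 358)/(5*I*√39 - 4292) = -111/(-4292 + 5*I*√39)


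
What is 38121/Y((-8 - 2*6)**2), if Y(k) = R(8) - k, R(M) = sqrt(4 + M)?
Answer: -3812100/39997 - 38121*sqrt(3)/79994 ≈ -96.135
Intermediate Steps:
Y(k) = -k + 2*sqrt(3) (Y(k) = sqrt(4 + 8) - k = sqrt(12) - k = 2*sqrt(3) - k = -k + 2*sqrt(3))
38121/Y((-8 - 2*6)**2) = 38121/(-(-8 - 2*6)**2 + 2*sqrt(3)) = 38121/(-(-8 - 12)**2 + 2*sqrt(3)) = 38121/(-1*(-20)**2 + 2*sqrt(3)) = 38121/(-1*400 + 2*sqrt(3)) = 38121/(-400 + 2*sqrt(3))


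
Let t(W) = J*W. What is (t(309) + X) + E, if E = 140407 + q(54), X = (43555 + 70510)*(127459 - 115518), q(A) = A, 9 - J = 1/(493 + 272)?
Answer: 347359318682/255 ≈ 1.3622e+9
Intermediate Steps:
J = 6884/765 (J = 9 - 1/(493 + 272) = 9 - 1/765 = 6884/765 ≈ 8.9987)
t(W) = 6884*W/765
X = 1362050165 (X = 114065*11941 = 1362050165)
E = 140461 (E = 140407 + 54 = 140461)
(t(309) + X) + E = ((6884/765)*309 + 1362050165) + 140461 = (709052/255 + 1362050165) + 140461 = 347323501127/255 + 140461 = 347359318682/255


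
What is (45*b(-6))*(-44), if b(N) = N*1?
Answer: 11880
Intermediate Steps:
b(N) = N
(45*b(-6))*(-44) = (45*(-6))*(-44) = -270*(-44) = 11880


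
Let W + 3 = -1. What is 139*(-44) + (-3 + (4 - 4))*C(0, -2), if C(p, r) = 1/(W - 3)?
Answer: -42809/7 ≈ -6115.6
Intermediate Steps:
W = -4 (W = -3 - 1 = -4)
C(p, r) = -1/7 (C(p, r) = 1/(-4 - 3) = 1/(-7) = -1/7)
139*(-44) + (-3 + (4 - 4))*C(0, -2) = 139*(-44) + (-3 + (4 - 4))*(-1/7) = -6116 + (-3 + 0)*(-1/7) = -6116 - 3*(-1/7) = -6116 + 3/7 = -42809/7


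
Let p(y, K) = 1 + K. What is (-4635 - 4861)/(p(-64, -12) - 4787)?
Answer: 4748/2399 ≈ 1.9792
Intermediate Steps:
(-4635 - 4861)/(p(-64, -12) - 4787) = (-4635 - 4861)/((1 - 12) - 4787) = -9496/(-11 - 4787) = -9496/(-4798) = -9496*(-1/4798) = 4748/2399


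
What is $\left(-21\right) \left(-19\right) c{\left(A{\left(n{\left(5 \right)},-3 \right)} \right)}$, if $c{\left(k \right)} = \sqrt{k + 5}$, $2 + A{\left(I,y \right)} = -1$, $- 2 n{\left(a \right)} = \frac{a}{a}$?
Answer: $399 \sqrt{2} \approx 564.27$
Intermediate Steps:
$n{\left(a \right)} = - \frac{1}{2}$ ($n{\left(a \right)} = - \frac{a \frac{1}{a}}{2} = \left(- \frac{1}{2}\right) 1 = - \frac{1}{2}$)
$A{\left(I,y \right)} = -3$ ($A{\left(I,y \right)} = -2 - 1 = -3$)
$c{\left(k \right)} = \sqrt{5 + k}$
$\left(-21\right) \left(-19\right) c{\left(A{\left(n{\left(5 \right)},-3 \right)} \right)} = \left(-21\right) \left(-19\right) \sqrt{5 - 3} = 399 \sqrt{2}$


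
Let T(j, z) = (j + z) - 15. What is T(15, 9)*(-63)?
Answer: -567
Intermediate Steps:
T(j, z) = -15 + j + z
T(15, 9)*(-63) = (-15 + 15 + 9)*(-63) = 9*(-63) = -567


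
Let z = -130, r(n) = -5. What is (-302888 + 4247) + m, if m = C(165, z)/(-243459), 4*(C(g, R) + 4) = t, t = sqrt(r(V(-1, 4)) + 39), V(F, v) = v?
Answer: -72706839215/243459 - sqrt(34)/973836 ≈ -2.9864e+5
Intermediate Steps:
t = sqrt(34) (t = sqrt(-5 + 39) = sqrt(34) ≈ 5.8309)
C(g, R) = -4 + sqrt(34)/4
m = 4/243459 - sqrt(34)/973836 (m = (-4 + sqrt(34)/4)/(-243459) = (-4 + sqrt(34)/4)*(-1/243459) = 4/243459 - sqrt(34)/973836 ≈ 1.0442e-5)
(-302888 + 4247) + m = (-302888 + 4247) + (4/243459 - sqrt(34)/973836) = -298641 + (4/243459 - sqrt(34)/973836) = -72706839215/243459 - sqrt(34)/973836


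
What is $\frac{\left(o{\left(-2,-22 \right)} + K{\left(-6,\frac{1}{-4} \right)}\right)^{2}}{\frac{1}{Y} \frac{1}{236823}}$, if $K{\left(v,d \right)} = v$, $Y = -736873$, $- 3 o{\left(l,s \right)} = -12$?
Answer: $-698033897916$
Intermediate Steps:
$o{\left(l,s \right)} = 4$ ($o{\left(l,s \right)} = \left(- \frac{1}{3}\right) \left(-12\right) = 4$)
$\frac{\left(o{\left(-2,-22 \right)} + K{\left(-6,\frac{1}{-4} \right)}\right)^{2}}{\frac{1}{Y} \frac{1}{236823}} = \frac{\left(4 - 6\right)^{2}}{\frac{1}{-736873} \cdot \frac{1}{236823}} = \frac{\left(-2\right)^{2}}{\left(- \frac{1}{736873}\right) \frac{1}{236823}} = \frac{4}{- \frac{1}{174508474479}} = 4 \left(-174508474479\right) = -698033897916$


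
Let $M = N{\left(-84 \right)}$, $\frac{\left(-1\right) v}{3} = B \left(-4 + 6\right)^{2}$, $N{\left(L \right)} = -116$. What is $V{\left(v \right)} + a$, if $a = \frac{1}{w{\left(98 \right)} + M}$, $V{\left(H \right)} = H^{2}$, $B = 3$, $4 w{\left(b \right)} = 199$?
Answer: $\frac{343436}{265} \approx 1296.0$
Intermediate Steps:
$w{\left(b \right)} = \frac{199}{4}$ ($w{\left(b \right)} = \frac{1}{4} \cdot 199 = \frac{199}{4}$)
$v = -36$ ($v = - 3 \cdot 3 \left(-4 + 6\right)^{2} = - 3 \cdot 3 \cdot 2^{2} = - 3 \cdot 3 \cdot 4 = \left(-3\right) 12 = -36$)
$M = -116$
$a = - \frac{4}{265}$ ($a = \frac{1}{\frac{199}{4} - 116} = \frac{1}{- \frac{265}{4}} = - \frac{4}{265} \approx -0.015094$)
$V{\left(v \right)} + a = \left(-36\right)^{2} - \frac{4}{265} = 1296 - \frac{4}{265} = \frac{343436}{265}$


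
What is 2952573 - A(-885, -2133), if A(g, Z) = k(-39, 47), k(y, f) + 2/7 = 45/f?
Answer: 971396296/329 ≈ 2.9526e+6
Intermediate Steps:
k(y, f) = -2/7 + 45/f
A(g, Z) = 221/329 (A(g, Z) = -2/7 + 45/47 = 221/329)
2952573 - A(-885, -2133) = 2952573 - 1*221/329 = 2952573 - 221/329 = 971396296/329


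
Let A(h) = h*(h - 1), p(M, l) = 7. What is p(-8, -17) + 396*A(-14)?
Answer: 83167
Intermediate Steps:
A(h) = h*(-1 + h)
p(-8, -17) + 396*A(-14) = 7 + 396*(-14*(-1 - 14)) = 7 + 396*(-14*(-15)) = 7 + 396*210 = 7 + 83160 = 83167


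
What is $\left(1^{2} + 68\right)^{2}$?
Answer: $4761$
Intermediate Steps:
$\left(1^{2} + 68\right)^{2} = \left(1 + 68\right)^{2} = 69^{2} = 4761$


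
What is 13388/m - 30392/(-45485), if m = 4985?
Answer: 30418292/9069709 ≈ 3.3538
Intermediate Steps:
13388/m - 30392/(-45485) = 13388/4985 - 30392/(-45485) = 13388*(1/4985) - 30392*(-1/45485) = 13388/4985 + 30392/45485 = 30418292/9069709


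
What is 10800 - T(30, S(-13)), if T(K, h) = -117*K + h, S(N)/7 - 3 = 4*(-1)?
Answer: 14317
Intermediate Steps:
S(N) = -7 (S(N) = 21 + 7*(4*(-1)) = 21 + 7*(-4) = 21 - 28 = -7)
T(K, h) = h - 117*K
10800 - T(30, S(-13)) = 10800 - (-7 - 117*30) = 10800 - (-7 - 3510) = 10800 - 1*(-3517) = 10800 + 3517 = 14317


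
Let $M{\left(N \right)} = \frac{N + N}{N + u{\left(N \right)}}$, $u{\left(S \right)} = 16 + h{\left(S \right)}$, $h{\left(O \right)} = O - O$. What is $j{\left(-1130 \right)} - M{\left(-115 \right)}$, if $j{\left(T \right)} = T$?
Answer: $- \frac{112100}{99} \approx -1132.3$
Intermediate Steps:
$h{\left(O \right)} = 0$
$u{\left(S \right)} = 16$ ($u{\left(S \right)} = 16 + 0 = 16$)
$M{\left(N \right)} = \frac{2 N}{16 + N}$ ($M{\left(N \right)} = \frac{N + N}{N + 16} = \frac{2 N}{16 + N}$)
$j{\left(-1130 \right)} - M{\left(-115 \right)} = -1130 - 2 \left(-115\right) \frac{1}{16 - 115} = -1130 - 2 \left(-115\right) \frac{1}{-99} = -1130 - 2 \left(-115\right) \left(- \frac{1}{99}\right) = -1130 - \frac{230}{99} = - \frac{112100}{99}$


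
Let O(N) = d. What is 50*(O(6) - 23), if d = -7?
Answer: -1500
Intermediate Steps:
O(N) = -7
50*(O(6) - 23) = 50*(-7 - 23) = 50*(-30) = -1500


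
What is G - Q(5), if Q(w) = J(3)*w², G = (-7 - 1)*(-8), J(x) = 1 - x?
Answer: 114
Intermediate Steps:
G = 64 (G = -8*(-8) = 64)
Q(w) = -2*w² (Q(w) = (1 - 1*3)*w² = (1 - 3)*w² = -2*w²)
G - Q(5) = 64 - (-2)*5² = 64 - (-2)*25 = 64 - 1*(-50) = 64 + 50 = 114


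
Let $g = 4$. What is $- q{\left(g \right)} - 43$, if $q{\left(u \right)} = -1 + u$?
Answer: $-46$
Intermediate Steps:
$- q{\left(g \right)} - 43 = - (-1 + 4) - 43 = \left(-1\right) 3 - 43 = -3 - 43 = -46$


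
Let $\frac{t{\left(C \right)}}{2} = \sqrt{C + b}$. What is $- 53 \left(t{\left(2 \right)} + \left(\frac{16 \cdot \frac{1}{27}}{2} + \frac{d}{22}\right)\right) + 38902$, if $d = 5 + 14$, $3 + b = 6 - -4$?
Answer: $\frac{22882379}{594} \approx 38523.0$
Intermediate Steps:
$b = 7$ ($b = -3 + \left(6 - -4\right) = -3 + \left(6 + 4\right) = -3 + 10 = 7$)
$d = 19$
$t{\left(C \right)} = 2 \sqrt{7 + C}$ ($t{\left(C \right)} = 2 \sqrt{C + 7} = 2 \sqrt{7 + C}$)
$- 53 \left(t{\left(2 \right)} + \left(\frac{16 \cdot \frac{1}{27}}{2} + \frac{d}{22}\right)\right) + 38902 = - 53 \left(2 \sqrt{7 + 2} + \left(\frac{16 \cdot \frac{1}{27}}{2} + \frac{19}{22}\right)\right) + 38902 = - 53 \left(2 \sqrt{9} + \left(16 \cdot \frac{1}{27} \cdot \frac{1}{2} + 19 \cdot \frac{1}{22}\right)\right) + 38902 = - 53 \left(2 \cdot 3 + \left(\frac{16}{27} \cdot \frac{1}{2} + \frac{19}{22}\right)\right) + 38902 = - 53 \left(6 + \left(\frac{8}{27} + \frac{19}{22}\right)\right) + 38902 = - 53 \left(6 + \frac{689}{594}\right) + 38902 = \left(-53\right) \frac{4253}{594} + 38902 = - \frac{225409}{594} + 38902 = \frac{22882379}{594}$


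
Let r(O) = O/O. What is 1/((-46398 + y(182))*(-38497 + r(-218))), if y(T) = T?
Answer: 1/1779131136 ≈ 5.6207e-10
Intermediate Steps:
r(O) = 1
1/((-46398 + y(182))*(-38497 + r(-218))) = 1/((-46398 + 182)*(-38497 + 1)) = 1/(-46216*(-38496)) = 1/1779131136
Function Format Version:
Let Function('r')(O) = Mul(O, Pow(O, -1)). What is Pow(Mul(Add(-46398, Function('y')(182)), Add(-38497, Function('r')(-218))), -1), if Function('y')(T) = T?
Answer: Rational(1, 1779131136) ≈ 5.6207e-10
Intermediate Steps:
Function('r')(O) = 1
Pow(Mul(Add(-46398, Function('y')(182)), Add(-38497, Function('r')(-218))), -1) = Pow(Mul(Add(-46398, 182), Add(-38497, 1)), -1) = Pow(Mul(-46216, -38496), -1) = Pow(1779131136, -1) = Rational(1, 1779131136)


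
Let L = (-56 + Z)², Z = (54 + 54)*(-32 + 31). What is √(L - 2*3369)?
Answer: √20158 ≈ 141.98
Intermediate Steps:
Z = -108 (Z = 108*(-1) = -108)
L = 26896 (L = (-56 - 108)² = (-164)² = 26896)
√(L - 2*3369) = √(26896 - 2*3369) = √(26896 - 6738) = √20158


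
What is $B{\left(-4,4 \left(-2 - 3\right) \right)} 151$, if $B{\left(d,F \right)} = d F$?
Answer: $12080$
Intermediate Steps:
$B{\left(d,F \right)} = F d$
$B{\left(-4,4 \left(-2 - 3\right) \right)} 151 = 4 \left(-2 - 3\right) \left(-4\right) 151 = 4 \left(-5\right) \left(-4\right) 151 = \left(-20\right) \left(-4\right) 151 = 80 \cdot 151 = 12080$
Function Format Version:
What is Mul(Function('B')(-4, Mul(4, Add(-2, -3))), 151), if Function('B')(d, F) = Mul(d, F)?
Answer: 12080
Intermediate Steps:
Function('B')(d, F) = Mul(F, d)
Mul(Function('B')(-4, Mul(4, Add(-2, -3))), 151) = Mul(Mul(Mul(4, Add(-2, -3)), -4), 151) = Mul(Mul(Mul(4, -5), -4), 151) = Mul(Mul(-20, -4), 151) = Mul(80, 151) = 12080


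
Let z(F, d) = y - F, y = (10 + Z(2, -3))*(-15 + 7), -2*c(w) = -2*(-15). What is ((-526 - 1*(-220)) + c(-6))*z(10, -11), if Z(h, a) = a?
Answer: 21186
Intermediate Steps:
c(w) = -15 (c(w) = -(-1)*(-15) = -1/2*30 = -15)
y = -56 (y = (10 - 3)*(-15 + 7) = 7*(-8) = -56)
z(F, d) = -56 - F
((-526 - 1*(-220)) + c(-6))*z(10, -11) = ((-526 - 1*(-220)) - 15)*(-56 - 1*10) = ((-526 + 220) - 15)*(-56 - 10) = (-306 - 15)*(-66) = -321*(-66) = 21186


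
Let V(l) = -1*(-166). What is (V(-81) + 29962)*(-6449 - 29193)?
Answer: -1073822176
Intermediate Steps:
V(l) = 166
(V(-81) + 29962)*(-6449 - 29193) = (166 + 29962)*(-6449 - 29193) = 30128*(-35642) = -1073822176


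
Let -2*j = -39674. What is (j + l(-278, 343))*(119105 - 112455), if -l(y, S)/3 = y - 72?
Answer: 138898550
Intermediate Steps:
j = 19837 (j = -½*(-39674) = 19837)
l(y, S) = 216 - 3*y (l(y, S) = -3*(y - 72) = -3*(-72 + y) = 216 - 3*y)
(j + l(-278, 343))*(119105 - 112455) = (19837 + (216 - 3*(-278)))*(119105 - 112455) = (19837 + (216 + 834))*6650 = (19837 + 1050)*6650 = 20887*6650 = 138898550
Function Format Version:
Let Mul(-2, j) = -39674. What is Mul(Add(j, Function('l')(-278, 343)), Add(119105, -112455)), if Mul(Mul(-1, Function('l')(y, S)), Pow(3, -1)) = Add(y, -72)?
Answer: 138898550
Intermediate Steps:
j = 19837 (j = Mul(Rational(-1, 2), -39674) = 19837)
Function('l')(y, S) = Add(216, Mul(-3, y)) (Function('l')(y, S) = Mul(-3, Add(y, -72)) = Mul(-3, Add(-72, y)) = Add(216, Mul(-3, y)))
Mul(Add(j, Function('l')(-278, 343)), Add(119105, -112455)) = Mul(Add(19837, Add(216, Mul(-3, -278))), Add(119105, -112455)) = Mul(Add(19837, Add(216, 834)), 6650) = Mul(Add(19837, 1050), 6650) = Mul(20887, 6650) = 138898550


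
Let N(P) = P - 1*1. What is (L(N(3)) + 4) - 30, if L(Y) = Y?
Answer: -24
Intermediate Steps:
N(P) = -1 + P (N(P) = P - 1 = -1 + P)
(L(N(3)) + 4) - 30 = ((-1 + 3) + 4) - 30 = (2 + 4) - 30 = 6 - 30 = -24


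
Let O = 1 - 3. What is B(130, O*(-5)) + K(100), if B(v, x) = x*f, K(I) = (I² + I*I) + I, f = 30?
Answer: 20400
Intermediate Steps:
K(I) = I + 2*I² (K(I) = (I² + I²) + I = 2*I² + I = I + 2*I²)
O = -2
B(v, x) = 30*x (B(v, x) = x*30 = 30*x)
B(130, O*(-5)) + K(100) = 30*(-2*(-5)) + 100*(1 + 2*100) = 30*10 + 100*(1 + 200) = 300 + 100*201 = 300 + 20100 = 20400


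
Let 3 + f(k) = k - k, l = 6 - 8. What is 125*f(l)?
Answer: -375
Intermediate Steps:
l = -2
f(k) = -3 (f(k) = -3 + (k - k) = -3 + 0 = -3)
125*f(l) = 125*(-3) = -375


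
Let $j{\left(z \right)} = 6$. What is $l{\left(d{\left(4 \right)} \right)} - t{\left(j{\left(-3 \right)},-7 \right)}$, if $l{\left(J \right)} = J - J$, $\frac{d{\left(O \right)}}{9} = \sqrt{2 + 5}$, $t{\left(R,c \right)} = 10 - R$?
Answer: $-4$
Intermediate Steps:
$d{\left(O \right)} = 9 \sqrt{7}$ ($d{\left(O \right)} = 9 \sqrt{2 + 5} = 9 \sqrt{7}$)
$l{\left(J \right)} = 0$
$l{\left(d{\left(4 \right)} \right)} - t{\left(j{\left(-3 \right)},-7 \right)} = 0 - \left(10 - 6\right) = 0 - 4 = -4$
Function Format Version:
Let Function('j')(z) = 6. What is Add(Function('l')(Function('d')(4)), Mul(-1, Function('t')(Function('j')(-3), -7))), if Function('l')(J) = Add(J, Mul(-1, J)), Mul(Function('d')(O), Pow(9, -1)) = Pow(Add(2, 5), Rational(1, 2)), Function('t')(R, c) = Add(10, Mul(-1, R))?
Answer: -4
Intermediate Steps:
Function('d')(O) = Mul(9, Pow(7, Rational(1, 2))) (Function('d')(O) = Mul(9, Pow(Add(2, 5), Rational(1, 2))) = Mul(9, Pow(7, Rational(1, 2))))
Function('l')(J) = 0
Add(Function('l')(Function('d')(4)), Mul(-1, Function('t')(Function('j')(-3), -7))) = Add(0, Mul(-1, Add(10, Mul(-1, 6)))) = Add(0, Mul(-1, Add(10, -6))) = Add(0, Mul(-1, 4)) = Add(0, -4) = -4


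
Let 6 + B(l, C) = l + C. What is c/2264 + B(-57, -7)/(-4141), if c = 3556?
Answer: 3720969/2343806 ≈ 1.5876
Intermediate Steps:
B(l, C) = -6 + C + l (B(l, C) = -6 + (l + C) = -6 + (C + l) = -6 + C + l)
c/2264 + B(-57, -7)/(-4141) = 3556/2264 + (-6 - 7 - 57)/(-4141) = 3556*(1/2264) - 70*(-1/4141) = 889/566 + 70/4141 = 3720969/2343806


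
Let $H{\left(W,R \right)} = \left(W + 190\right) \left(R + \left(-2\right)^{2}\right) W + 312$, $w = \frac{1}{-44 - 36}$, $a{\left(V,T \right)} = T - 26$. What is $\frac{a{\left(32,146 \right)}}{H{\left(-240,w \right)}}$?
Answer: $\frac{20}{8027} \approx 0.0024916$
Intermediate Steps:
$a{\left(V,T \right)} = -26 + T$
$w = - \frac{1}{80}$ ($w = \frac{1}{-80} = - \frac{1}{80} \approx -0.0125$)
$H{\left(W,R \right)} = 312 + W \left(4 + R\right) \left(190 + W\right)$ ($H{\left(W,R \right)} = \left(190 + W\right) \left(R + 4\right) W + 312 = \left(190 + W\right) \left(4 + R\right) W + 312 = \left(4 + R\right) \left(190 + W\right) W + 312 = W \left(4 + R\right) \left(190 + W\right) + 312 = 312 + W \left(4 + R\right) \left(190 + W\right)$)
$\frac{a{\left(32,146 \right)}}{H{\left(-240,w \right)}} = \frac{-26 + 146}{312 + 4 \left(-240\right)^{2} + 760 \left(-240\right) - \frac{\left(-240\right)^{2}}{80} + 190 \left(- \frac{1}{80}\right) \left(-240\right)} = \frac{120}{312 + 4 \cdot 57600 - 182400 - 720 + 570} = \frac{120}{312 + 230400 - 182400 - 720 + 570} = \frac{120}{48162} = 120 \cdot \frac{1}{48162} = \frac{20}{8027}$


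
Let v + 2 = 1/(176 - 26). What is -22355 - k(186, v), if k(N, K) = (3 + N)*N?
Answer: -57509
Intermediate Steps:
v = -299/150 (v = -2 + 1/(176 - 26) = -2 + 1/150 = -299/150 ≈ -1.9933)
k(N, K) = N*(3 + N)
-22355 - k(186, v) = -22355 - 186*(3 + 186) = -22355 - 186*189 = -22355 - 1*35154 = -22355 - 35154 = -57509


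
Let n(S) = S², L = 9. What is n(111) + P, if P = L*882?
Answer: 20259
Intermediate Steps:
P = 7938 (P = 9*882 = 7938)
n(111) + P = 111² + 7938 = 12321 + 7938 = 20259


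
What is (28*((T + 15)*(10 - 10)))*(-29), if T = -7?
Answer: 0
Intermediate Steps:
(28*((T + 15)*(10 - 10)))*(-29) = (28*((-7 + 15)*(10 - 10)))*(-29) = (28*(8*0))*(-29) = (28*0)*(-29) = 0*(-29) = 0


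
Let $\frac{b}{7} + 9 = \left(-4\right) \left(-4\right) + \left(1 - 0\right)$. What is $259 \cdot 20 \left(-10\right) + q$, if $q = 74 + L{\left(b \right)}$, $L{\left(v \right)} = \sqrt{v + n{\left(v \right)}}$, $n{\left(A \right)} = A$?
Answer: $-51726 + 4 \sqrt{7} \approx -51715.0$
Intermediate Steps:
$b = 56$ ($b = -63 + 7 \left(\left(-4\right) \left(-4\right) + \left(1 - 0\right)\right) = -63 + 7 \left(16 + \left(1 + 0\right)\right) = -63 + 7 \left(16 + 1\right) = -63 + 7 \cdot 17 = -63 + 119 = 56$)
$L{\left(v \right)} = \sqrt{2} \sqrt{v}$ ($L{\left(v \right)} = \sqrt{v + v} = \sqrt{2 v} = \sqrt{2} \sqrt{v}$)
$q = 74 + 4 \sqrt{7}$ ($q = 74 + \sqrt{2} \sqrt{56} = 74 + \sqrt{2} \cdot 2 \sqrt{14} = 74 + 4 \sqrt{7} \approx 84.583$)
$259 \cdot 20 \left(-10\right) + q = 259 \cdot 20 \left(-10\right) + \left(74 + 4 \sqrt{7}\right) = 259 \left(-200\right) + \left(74 + 4 \sqrt{7}\right) = -51800 + \left(74 + 4 \sqrt{7}\right) = -51726 + 4 \sqrt{7}$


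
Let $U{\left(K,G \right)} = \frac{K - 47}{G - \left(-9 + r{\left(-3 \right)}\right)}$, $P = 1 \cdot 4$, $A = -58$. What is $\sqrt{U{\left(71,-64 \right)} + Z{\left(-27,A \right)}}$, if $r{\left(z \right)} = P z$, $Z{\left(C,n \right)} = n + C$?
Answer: $\frac{i \sqrt{158197}}{43} \approx 9.2498 i$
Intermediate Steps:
$Z{\left(C,n \right)} = C + n$
$P = 4$
$r{\left(z \right)} = 4 z$
$U{\left(K,G \right)} = \frac{-47 + K}{21 + G}$ ($U{\left(K,G \right)} = \frac{K - 47}{G - \left(-9 + 4 \left(-3\right)\right)} = \frac{-47 + K}{G + \left(9 - -12\right)} = \frac{-47 + K}{G + \left(9 + 12\right)} = \frac{-47 + K}{G + 21} = \frac{-47 + K}{21 + G}$)
$\sqrt{U{\left(71,-64 \right)} + Z{\left(-27,A \right)}} = \sqrt{\frac{-47 + 71}{21 - 64} - 85} = \sqrt{\frac{1}{-43} \cdot 24 - 85} = \sqrt{\left(- \frac{1}{43}\right) 24 - 85} = \sqrt{- \frac{24}{43} - 85} = \sqrt{- \frac{3679}{43}} = \frac{i \sqrt{158197}}{43}$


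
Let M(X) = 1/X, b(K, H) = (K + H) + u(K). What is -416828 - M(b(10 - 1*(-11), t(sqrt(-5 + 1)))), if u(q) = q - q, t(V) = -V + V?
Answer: -8753389/21 ≈ -4.1683e+5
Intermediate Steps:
t(V) = 0
u(q) = 0
b(K, H) = H + K (b(K, H) = (K + H) + 0 = (H + K) + 0 = H + K)
-416828 - M(b(10 - 1*(-11), t(sqrt(-5 + 1)))) = -416828 - 1/(0 + (10 - 1*(-11))) = -416828 - 1/(0 + (10 + 11)) = -416828 - 1/(0 + 21) = -416828 - 1/21 = -8753389/21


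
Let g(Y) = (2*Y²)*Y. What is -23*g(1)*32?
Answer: -1472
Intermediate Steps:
g(Y) = 2*Y³
-23*g(1)*32 = -46*1³*32 = -46*32 = -1472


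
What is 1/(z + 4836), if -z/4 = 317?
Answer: 1/3568 ≈ 0.00028027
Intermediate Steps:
z = -1268 (z = -4*317 = -1268)
1/(z + 4836) = 1/(-1268 + 4836) = 1/3568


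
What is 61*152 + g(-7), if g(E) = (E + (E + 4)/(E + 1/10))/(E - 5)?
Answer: 2559223/276 ≈ 9272.5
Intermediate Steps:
g(E) = (E + (4 + E)/(1/10 + E))/(-5 + E) (g(E) = (E + (4 + E)/(E + 1/10))/(-5 + E) = (E + (4 + E)/(1/10 + E))/(-5 + E))
61*152 + g(-7) = 61*152 + (40 + 10*(-7)**2 + 11*(-7))/(-5 - 49*(-7) + 10*(-7)**2) = 9272 + (40 + 10*49 - 77)/(-5 + 343 + 10*49) = 9272 + (40 + 490 - 77)/(-5 + 343 + 490) = 9272 + 453/828 = 9272 + (1/828)*453 = 9272 + 151/276 = 2559223/276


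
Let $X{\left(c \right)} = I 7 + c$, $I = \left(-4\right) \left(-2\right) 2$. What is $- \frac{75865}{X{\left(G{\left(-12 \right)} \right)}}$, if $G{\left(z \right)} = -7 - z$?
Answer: $- \frac{75865}{117} \approx -648.42$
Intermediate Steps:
$I = 16$ ($I = 8 \cdot 2 = 16$)
$X{\left(c \right)} = 112 + c$ ($X{\left(c \right)} = 16 \cdot 7 + c = 112 + c$)
$- \frac{75865}{X{\left(G{\left(-12 \right)} \right)}} = - \frac{75865}{112 - -5} = - \frac{75865}{112 + \left(-7 + 12\right)} = - \frac{75865}{112 + 5} = - \frac{75865}{117}$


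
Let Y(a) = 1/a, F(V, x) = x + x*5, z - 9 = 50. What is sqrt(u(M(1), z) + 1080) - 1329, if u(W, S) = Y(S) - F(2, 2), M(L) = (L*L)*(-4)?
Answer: -1329 + sqrt(3717767)/59 ≈ -1296.3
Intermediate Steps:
z = 59 (z = 9 + 50 = 59)
F(V, x) = 6*x (F(V, x) = x + 5*x = 6*x)
M(L) = -4*L**2 (M(L) = L**2*(-4) = -4*L**2)
u(W, S) = -12 + 1/S (u(W, S) = 1/S - 6*2 = 1/S - 1*12 = 1/S - 12 = -12 + 1/S)
sqrt(u(M(1), z) + 1080) - 1329 = sqrt((-12 + 1/59) + 1080) - 1329 = sqrt(-707/59 + 1080) - 1329 = sqrt(63013/59) - 1329 = sqrt(3717767)/59 - 1329 = -1329 + sqrt(3717767)/59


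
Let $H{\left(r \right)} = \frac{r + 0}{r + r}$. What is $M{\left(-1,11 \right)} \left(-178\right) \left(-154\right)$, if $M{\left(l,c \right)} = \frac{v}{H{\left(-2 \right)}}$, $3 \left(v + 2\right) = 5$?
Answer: $- \frac{54824}{3} \approx -18275.0$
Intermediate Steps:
$v = - \frac{1}{3}$ ($v = -2 + \frac{1}{3} \cdot 5 = -2 + \frac{5}{3} = - \frac{1}{3} \approx -0.33333$)
$H{\left(r \right)} = \frac{1}{2}$ ($H{\left(r \right)} = \frac{r}{2 r} = r \frac{1}{2 r} = \frac{1}{2}$)
$M{\left(l,c \right)} = - \frac{2}{3}$ ($M{\left(l,c \right)} = - \frac{\frac{1}{\frac{1}{2}}}{3} = \left(- \frac{1}{3}\right) 2 = - \frac{2}{3}$)
$M{\left(-1,11 \right)} \left(-178\right) \left(-154\right) = \left(- \frac{2}{3}\right) \left(-178\right) \left(-154\right) = \frac{356}{3} \left(-154\right) = - \frac{54824}{3}$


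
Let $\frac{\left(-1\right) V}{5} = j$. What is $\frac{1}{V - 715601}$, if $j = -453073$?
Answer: $\frac{1}{1549764} \approx 6.4526 \cdot 10^{-7}$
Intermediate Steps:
$V = 2265365$ ($V = \left(-5\right) \left(-453073\right) = 2265365$)
$\frac{1}{V - 715601} = \frac{1}{2265365 - 715601} = \frac{1}{1549764}$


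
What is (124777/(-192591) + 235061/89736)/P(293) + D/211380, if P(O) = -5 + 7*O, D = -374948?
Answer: -368078854439621233/207620253618457680 ≈ -1.7728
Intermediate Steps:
(124777/(-192591) + 235061/89736)/P(293) + D/211380 = (124777/(-192591) + 235061/89736)/(-5 + 7*293) - 374948/211380 = (124777*(-1/192591) + 235061*(1/89736))/(-5 + 2051) - 374948*1/211380 = (-124777/192591 + 235061/89736)/2046 - 93737/52845 = (11357881393/5760781992)*(1/2046) - 93737/52845 = 11357881393/11786559955632 - 93737/52845 = -368078854439621233/207620253618457680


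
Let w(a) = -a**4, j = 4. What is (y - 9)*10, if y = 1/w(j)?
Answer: -11525/128 ≈ -90.039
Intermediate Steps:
y = -1/256 (y = 1/(-1*4**4) = 1/(-1*256) = 1/(-256) = -1/256 ≈ -0.0039063)
(y - 9)*10 = (-1/256 - 9)*10 = -2305/256*10 = -11525/128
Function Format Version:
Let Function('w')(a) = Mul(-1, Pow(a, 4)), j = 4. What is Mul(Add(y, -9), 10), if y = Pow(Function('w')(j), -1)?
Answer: Rational(-11525, 128) ≈ -90.039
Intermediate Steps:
y = Rational(-1, 256) (y = Pow(Mul(-1, Pow(4, 4)), -1) = Pow(Mul(-1, 256), -1) = Pow(-256, -1) = Rational(-1, 256) ≈ -0.0039063)
Mul(Add(y, -9), 10) = Mul(Add(Rational(-1, 256), -9), 10) = Mul(Rational(-2305, 256), 10) = Rational(-11525, 128)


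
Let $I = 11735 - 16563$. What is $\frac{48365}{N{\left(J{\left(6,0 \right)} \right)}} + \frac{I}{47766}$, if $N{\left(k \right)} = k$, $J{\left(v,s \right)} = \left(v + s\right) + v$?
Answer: $\frac{385024109}{95532} \approx 4030.3$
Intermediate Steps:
$J{\left(v,s \right)} = s + 2 v$ ($J{\left(v,s \right)} = \left(s + v\right) + v = s + 2 v$)
$I = -4828$ ($I = 11735 - 16563 = -4828$)
$\frac{48365}{N{\left(J{\left(6,0 \right)} \right)}} + \frac{I}{47766} = \frac{48365}{0 + 2 \cdot 6} - \frac{4828}{47766} = \frac{48365}{0 + 12} - \frac{2414}{23883} = \frac{48365}{12} - \frac{2414}{23883} = \frac{385024109}{95532}$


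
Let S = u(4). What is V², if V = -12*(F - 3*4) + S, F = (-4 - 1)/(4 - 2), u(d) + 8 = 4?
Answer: 28900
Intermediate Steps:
u(d) = -4 (u(d) = -8 + 4 = -4)
S = -4
F = -5/2 ≈ -2.5000
V = 170 (V = -12*(-5/2 - 3*4) - 4 = -12*(-5/2 - 12) - 4 = -12*(-29)/2 - 4 = -3*(-58) - 4 = 174 - 4 = 170)
V² = 170² = 28900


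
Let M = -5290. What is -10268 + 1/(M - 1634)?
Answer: -71095633/6924 ≈ -10268.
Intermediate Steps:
-10268 + 1/(M - 1634) = -10268 + 1/(-5290 - 1634) = -10268 + 1/(-6924) = -10268 - 1/6924 = -71095633/6924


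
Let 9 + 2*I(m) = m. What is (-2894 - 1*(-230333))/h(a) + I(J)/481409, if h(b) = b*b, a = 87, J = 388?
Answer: 24331692417/809729938 ≈ 30.049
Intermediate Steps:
I(m) = -9/2 + m/2
h(b) = b²
(-2894 - 1*(-230333))/h(a) + I(J)/481409 = (-2894 - 1*(-230333))/(87²) + (-9/2 + (½)*388)/481409 = (-2894 + 230333)/7569 + (-9/2 + 194)*(1/481409) = 227439*(1/7569) + (379/2)*(1/481409) = 25271/841 + 379/962818 = 24331692417/809729938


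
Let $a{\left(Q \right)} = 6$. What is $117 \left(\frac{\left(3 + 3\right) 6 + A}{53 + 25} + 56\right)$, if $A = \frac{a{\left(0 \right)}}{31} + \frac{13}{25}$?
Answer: $\frac{10240959}{1550} \approx 6607.1$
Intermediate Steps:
$A = \frac{553}{775}$ ($A = \frac{6}{31} + \frac{13}{25} = \frac{553}{775} \approx 0.71355$)
$117 \left(\frac{\left(3 + 3\right) 6 + A}{53 + 25} + 56\right) = 117 \left(\frac{\left(3 + 3\right) 6 + \frac{553}{775}}{53 + 25} + 56\right) = 117 \left(\frac{6 \cdot 6 + \frac{553}{775}}{78} + 56\right) = 117 \left(\left(36 + \frac{553}{775}\right) \frac{1}{78} + 56\right) = 117 \left(\frac{28453}{775} \cdot \frac{1}{78} + 56\right) = 117 \left(\frac{28453}{60450} + 56\right) = 117 \cdot \frac{3413653}{60450} = \frac{10240959}{1550}$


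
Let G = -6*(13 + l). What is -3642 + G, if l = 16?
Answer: -3816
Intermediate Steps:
G = -174 (G = -6*(13 + 16) = -6*29 = -174)
-3642 + G = -3642 - 174 = -3816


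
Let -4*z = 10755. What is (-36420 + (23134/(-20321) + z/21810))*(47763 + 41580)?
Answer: -384578491512300003/118186936 ≈ -3.2540e+9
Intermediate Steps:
z = -10755/4 (z = -1/4*10755 = -10755/4 ≈ -2688.8)
(-36420 + (23134/(-20321) + z/21810))*(47763 + 41580) = (-36420 + (23134/(-20321) - 10755/4/21810))*(47763 + 41580) = (-36420 + (23134*(-1/20321) - 10755/4*1/21810))*89343 = (-36420 + (-23134/20321 - 717/5816))*89343 = (-36420 - 149117501/118186936)*89343 = -4304517326621/118186936*89343 = -384578491512300003/118186936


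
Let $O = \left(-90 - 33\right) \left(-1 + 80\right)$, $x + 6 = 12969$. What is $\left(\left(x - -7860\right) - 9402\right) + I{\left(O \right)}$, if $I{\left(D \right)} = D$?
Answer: $1704$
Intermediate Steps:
$x = 12963$ ($x = -6 + 12969 = 12963$)
$O = -9717$ ($O = \left(-123\right) 79 = -9717$)
$\left(\left(x - -7860\right) - 9402\right) + I{\left(O \right)} = \left(\left(12963 - -7860\right) - 9402\right) - 9717 = \left(\left(12963 + 7860\right) - 9402\right) - 9717 = \left(20823 - 9402\right) - 9717 = 11421 - 9717 = 1704$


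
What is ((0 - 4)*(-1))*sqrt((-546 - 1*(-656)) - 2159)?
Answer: 4*I*sqrt(2049) ≈ 181.06*I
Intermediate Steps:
((0 - 4)*(-1))*sqrt((-546 - 1*(-656)) - 2159) = (-4*(-1))*sqrt((-546 + 656) - 2159) = 4*sqrt(110 - 2159) = 4*sqrt(-2049) = 4*(I*sqrt(2049)) = 4*I*sqrt(2049)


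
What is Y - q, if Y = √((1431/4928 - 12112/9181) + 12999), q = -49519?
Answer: 49519 + √415735362578872259/5655496 ≈ 49633.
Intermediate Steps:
Y = √415735362578872259/5655496 (Y = √((1431*(1/4928) - 12112*1/9181) + 12999) = √((1431/4928 - 12112/9181) + 12999) = √(-46549925/45243968 + 12999) = √(588079790107/45243968) = √415735362578872259/5655496 ≈ 114.01)
Y - q = √415735362578872259/5655496 - 1*(-49519) = √415735362578872259/5655496 + 49519 = 49519 + √415735362578872259/5655496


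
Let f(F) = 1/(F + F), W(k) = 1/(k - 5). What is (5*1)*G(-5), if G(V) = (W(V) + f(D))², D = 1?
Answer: ⅘ ≈ 0.80000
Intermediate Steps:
W(k) = 1/(-5 + k)
f(F) = 1/(2*F)
G(V) = (½ + 1/(-5 + V))² (G(V) = (1/(-5 + V) + (½)/1)² = (1/(-5 + V) + (½)*1)² = (1/(-5 + V) + ½)² = (½ + 1/(-5 + V))²)
(5*1)*G(-5) = (5*1)*((-3 - 5)²/(4*(-5 - 5)²)) = 5*((¼)*(-8)²/(-10)²) = 5*((¼)*(1/100)*64) = 5*(4/25) = ⅘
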